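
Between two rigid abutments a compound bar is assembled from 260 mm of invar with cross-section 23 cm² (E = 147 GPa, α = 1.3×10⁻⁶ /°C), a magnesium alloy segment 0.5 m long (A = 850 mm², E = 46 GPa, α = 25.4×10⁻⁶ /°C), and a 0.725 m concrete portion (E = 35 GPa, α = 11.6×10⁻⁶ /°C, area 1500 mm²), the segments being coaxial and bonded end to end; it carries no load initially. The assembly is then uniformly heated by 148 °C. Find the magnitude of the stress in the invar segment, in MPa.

σ ≈ 50.4 MPa (compressive)

If the supports were absent, the total length change would be Σ αᵢΔT Lᵢ = 1.3×10⁻⁶×148×260 + 25.4×10⁻⁶×148×500 + 11.6×10⁻⁶×148×725 = 3.174 mm.
The rigid supports impose zero overall length change; the single axial force P common to all segments must satisfy P Σ Lᵢ/(AᵢEᵢ) = δ_free.
The series flexibility is Σ Lᵢ/(AᵢEᵢ) = 260/(2300×147×10³) + 500/(850×46×10³) + 725/(1500×35×10³) = 2.737×10⁻⁵ mm/N.
P = 3.174 / 2.737×10⁻⁵ = 116000 N = 116 kN, compressive.
σ_{invar} = P / A = 116000 / 2300 = 50.43 MPa.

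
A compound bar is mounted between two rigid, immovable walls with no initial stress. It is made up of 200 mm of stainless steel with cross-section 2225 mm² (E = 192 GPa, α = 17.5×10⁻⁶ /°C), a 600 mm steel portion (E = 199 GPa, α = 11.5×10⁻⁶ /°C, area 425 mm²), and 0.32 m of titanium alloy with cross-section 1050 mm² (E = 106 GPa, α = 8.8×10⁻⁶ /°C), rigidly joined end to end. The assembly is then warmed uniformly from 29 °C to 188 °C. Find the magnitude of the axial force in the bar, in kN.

P ≈ 201 kN (compressive)

With the walls removed the bar would change length by δ_free = Σ αᵢΔT Lᵢ = 17.5×10⁻⁶×159×200 + 11.5×10⁻⁶×159×600 + 8.8×10⁻⁶×159×320 = 2.101 mm.
Since the ends are fixed, an axial force P builds up, equal in every segment, with P · Σ Lᵢ/(AᵢEᵢ) = δ_free.
The series flexibility is Σ Lᵢ/(AᵢEᵢ) = 200/(2225×192×10³) + 600/(425×199×10³) + 320/(1050×106×10³) = 1.044×10⁻⁵ mm/N.
Hence P = δ_free / Σ(L/AE) = 2.101/1.044×10⁻⁵ = 201.3 kN (compressive).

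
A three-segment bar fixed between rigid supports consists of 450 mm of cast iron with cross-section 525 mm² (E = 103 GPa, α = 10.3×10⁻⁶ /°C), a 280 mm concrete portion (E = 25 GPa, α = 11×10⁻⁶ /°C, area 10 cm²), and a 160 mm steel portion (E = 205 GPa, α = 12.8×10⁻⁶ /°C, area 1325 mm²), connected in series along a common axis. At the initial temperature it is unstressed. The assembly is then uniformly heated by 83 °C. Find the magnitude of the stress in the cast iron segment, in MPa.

σ ≈ 76.7 MPa (compressive)

Free thermal expansion of the whole bar: Σ αᵢΔT Lᵢ = 10.3×10⁻⁶×83×450 + 11×10⁻⁶×83×280 + 12.8×10⁻⁶×83×160 = 0.8103 mm.
The walls prevent any net length change, so an axial force P (same in every segment) develops. Compatibility: P · Σ Lᵢ/(AᵢEᵢ) = δ_free.
Σ Lᵢ/(AᵢEᵢ) = 450/(525×103×10³) + 280/(1000×25×10³) + 160/(1325×205×10³) = 2.011×10⁻⁵ mm/N.
So P = 0.8103 / 2.011×10⁻⁵ = 40.29 kN, compressive.
σ_{cast iron} = P / A = 40290 / 525 = 76.75 MPa.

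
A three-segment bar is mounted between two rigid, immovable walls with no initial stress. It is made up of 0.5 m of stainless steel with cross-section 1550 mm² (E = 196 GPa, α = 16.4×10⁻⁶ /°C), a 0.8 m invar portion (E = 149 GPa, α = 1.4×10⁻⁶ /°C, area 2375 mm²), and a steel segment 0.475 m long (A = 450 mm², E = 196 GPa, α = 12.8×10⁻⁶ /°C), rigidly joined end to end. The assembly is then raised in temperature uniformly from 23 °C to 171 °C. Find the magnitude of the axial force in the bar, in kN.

If the supports were absent, the total length change would be Σ αᵢΔT Lᵢ = 16.4×10⁻⁶×148×500 + 1.4×10⁻⁶×148×800 + 12.8×10⁻⁶×148×475 = 2.279 mm.
Since the ends are fixed, an axial force P builds up, equal in every segment, with P · Σ Lᵢ/(AᵢEᵢ) = δ_free.
The series flexibility is Σ Lᵢ/(AᵢEᵢ) = 500/(1550×196×10³) + 800/(2375×149×10³) + 475/(450×196×10³) = 9.292×10⁻⁶ mm/N.
P = 2.279 / 9.292×10⁻⁶ = 245300 N = 245.3 kN, compressive.

P ≈ 245 kN (compressive)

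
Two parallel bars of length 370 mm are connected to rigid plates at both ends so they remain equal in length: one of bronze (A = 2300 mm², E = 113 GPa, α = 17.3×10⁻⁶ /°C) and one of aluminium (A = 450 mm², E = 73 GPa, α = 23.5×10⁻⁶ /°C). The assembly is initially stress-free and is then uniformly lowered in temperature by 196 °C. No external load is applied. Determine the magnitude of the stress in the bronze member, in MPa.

σ ≈ 15.4 MPa (compressive)

The aluminium has the larger α, so on cooling it would change length more than the bronze if both were free. The rigid plates force a common final length, so the aluminium is put into tension and the bronze into compression, with equal and opposite forces P (no external load).
Equating the net (thermal + elastic) strains gives |α₁ − α₂|·ΔT = P·[1/(A₁E₁) + 1/(A₂E₂)].
|α₁ − α₂|·ΔT = 6.2×10⁻⁶ × 196 = 0.001215.
1/(A₁E₁) + 1/(A₂E₂) = 1/(2300×113×10³) + 1/(450×73×10³) = 3.429×10⁻⁸ N⁻¹.
So P = 0.001215 / 3.429×10⁻⁸ = 35.44 kN.
σ_{bronze} = P/A₁ = 35440/2300 = 15.41 MPa, compressive.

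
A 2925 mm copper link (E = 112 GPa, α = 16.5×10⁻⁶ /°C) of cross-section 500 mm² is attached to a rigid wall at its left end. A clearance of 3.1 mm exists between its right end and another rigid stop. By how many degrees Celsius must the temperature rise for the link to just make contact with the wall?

ΔT ≈ 64.2 °C

The gap closes when αΔT L = 3.1 mm, since the link is still unstressed at that instant.
ΔT = 3.1 / (16.5×10⁻⁶ × 2925) = 64.23 °C.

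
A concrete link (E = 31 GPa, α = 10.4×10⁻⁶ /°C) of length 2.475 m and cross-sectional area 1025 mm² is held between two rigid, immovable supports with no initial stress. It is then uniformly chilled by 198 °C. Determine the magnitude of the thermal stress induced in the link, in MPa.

Because both ends are immovable the net strain is zero, and the suppressed thermal strain is αΔT = 10.4×10⁻⁶ × 198 = 2059.2×10⁻⁶.
The stress required to suppress this strain is σ = Eε = 31×10³ × 2059.2×10⁻⁶ = 63.84 MPa, tensile since the link is trying to contract.

σ ≈ 63.8 MPa (tensile)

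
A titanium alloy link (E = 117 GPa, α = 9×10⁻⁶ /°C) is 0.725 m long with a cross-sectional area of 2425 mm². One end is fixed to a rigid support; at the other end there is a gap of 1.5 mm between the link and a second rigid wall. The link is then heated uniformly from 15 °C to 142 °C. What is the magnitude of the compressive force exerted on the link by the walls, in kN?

Unrestrained expansion: δ_free = αΔT L = 9×10⁻⁶ × 127 × 725 = 0.8287 mm.
Since δ_free = 0.829 mm is less than the 1.5 mm gap, the link never touches the wall. No axial force develops.

P ≈ 0 kN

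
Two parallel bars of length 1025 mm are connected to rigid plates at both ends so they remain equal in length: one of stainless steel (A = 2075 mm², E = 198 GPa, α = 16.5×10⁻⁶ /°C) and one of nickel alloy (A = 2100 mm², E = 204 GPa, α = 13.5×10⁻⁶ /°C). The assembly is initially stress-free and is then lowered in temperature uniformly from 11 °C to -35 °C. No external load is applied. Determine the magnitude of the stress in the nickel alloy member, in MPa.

The stainless steel has the larger α, so on cooling it would change length more than the nickel alloy if both were free. The rigid plates force a common final length, so the stainless steel is put into tension and the nickel alloy into compression, with equal and opposite forces P (no external load).
Setting the final lengths equal and cancelling L: (α₁ − α₂)ΔT = P/(A₁E₁) + P/(A₂E₂).
|α₁ − α₂|·ΔT = 3×10⁻⁶ × 46 = 0.000138.
1/(A₁E₁) + 1/(A₂E₂) = 1/(2075×198×10³) + 1/(2100×204×10³) = 4.768×10⁻⁹ N⁻¹.
P = 0.000138 / 4.768×10⁻⁹ = 28940 N = 28.94 kN.
σ_{nickel alloy} = P/A₂ = 28940/2100 = 13.78 MPa, compressive.

σ ≈ 13.8 MPa (compressive)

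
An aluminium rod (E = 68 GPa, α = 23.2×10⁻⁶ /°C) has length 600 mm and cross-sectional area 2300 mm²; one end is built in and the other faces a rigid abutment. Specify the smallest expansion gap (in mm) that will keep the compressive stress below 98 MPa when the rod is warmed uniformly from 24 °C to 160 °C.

Free expansion if unrestrained: δ_free = αΔT L = 23.2×10⁻⁶ × 136 × 600 = 1.893 mm.
At the allowable stress the elastic shortening the wall may impose is σL/E = 98 × 600 / (68×10³) = 0.8647 mm.
So the gap has to take up the difference, g_min = δ_free − σL/E = 1.893 − 0.8647 = 1.028 mm.

g ≈ 1.03 mm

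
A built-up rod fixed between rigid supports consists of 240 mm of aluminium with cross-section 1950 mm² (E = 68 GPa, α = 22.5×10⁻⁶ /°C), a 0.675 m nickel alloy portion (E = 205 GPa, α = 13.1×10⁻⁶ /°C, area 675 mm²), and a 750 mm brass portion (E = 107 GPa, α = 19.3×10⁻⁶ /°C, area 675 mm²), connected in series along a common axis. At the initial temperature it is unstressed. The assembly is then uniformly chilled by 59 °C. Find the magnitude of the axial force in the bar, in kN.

Free thermal contraction of the whole bar: Σ αᵢΔT Lᵢ = 22.5×10⁻⁶×59×240 + 13.1×10⁻⁶×59×675 + 19.3×10⁻⁶×59×750 = 1.694 mm.
The rigid supports impose zero overall length change; the single axial force P common to all segments must satisfy P Σ Lᵢ/(AᵢEᵢ) = δ_free.
Σ Lᵢ/(AᵢEᵢ) = 240/(1950×68×10³) + 675/(675×205×10³) + 750/(675×107×10³) = 1.707×10⁻⁵ mm/N.
So P = 1.694 / 1.707×10⁻⁵ = 99.25 kN, tensile.

P ≈ 99.2 kN (tensile)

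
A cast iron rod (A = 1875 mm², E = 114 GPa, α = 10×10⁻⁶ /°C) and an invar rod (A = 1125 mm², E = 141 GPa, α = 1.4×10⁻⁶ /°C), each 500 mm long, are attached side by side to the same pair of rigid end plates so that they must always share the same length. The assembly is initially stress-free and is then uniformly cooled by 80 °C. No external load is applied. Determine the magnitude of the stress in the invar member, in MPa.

The cast iron has the larger α, so on cooling it would change length more than the invar if both were free. The rigid plates force a common final length, so the cast iron is put into tension and the invar into compression, with equal and opposite forces P (no external load).
Equating the net (thermal + elastic) strains gives |α₁ − α₂|·ΔT = P·[1/(A₁E₁) + 1/(A₂E₂)].
|α₁ − α₂|·ΔT = 8.6×10⁻⁶ × 80 = 0.000688.
1/(A₁E₁) + 1/(A₂E₂) = 1/(1875×114×10³) + 1/(1125×141×10³) = 1.098×10⁻⁸ N⁻¹.
So P = 0.000688 / 1.098×10⁻⁸ = 62.64 kN.
σ_{invar} = P/A₂ = 62640/1125 = 55.68 MPa, compressive.

σ ≈ 55.7 MPa (compressive)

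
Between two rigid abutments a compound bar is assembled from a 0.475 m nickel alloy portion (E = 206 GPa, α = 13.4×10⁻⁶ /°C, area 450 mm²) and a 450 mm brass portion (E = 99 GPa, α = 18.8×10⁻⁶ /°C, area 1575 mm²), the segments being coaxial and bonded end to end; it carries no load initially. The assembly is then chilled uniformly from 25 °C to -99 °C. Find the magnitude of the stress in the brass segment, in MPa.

With the walls removed the bar would change length by δ_free = Σ αᵢΔT Lᵢ = 13.4×10⁻⁶×124×475 + 18.8×10⁻⁶×124×450 = 1.838 mm.
Since the ends are fixed, an axial force P builds up, equal in every segment, with P · Σ Lᵢ/(AᵢEᵢ) = δ_free.
Σ Lᵢ/(AᵢEᵢ) = 475/(450×206×10³) + 450/(1575×99×10³) = 8.01×10⁻⁶ mm/N.
So P = 1.838 / 8.01×10⁻⁶ = 229.5 kN, tensile.
σ_{brass} = P / A = 229500 / 1575 = 145.7 MPa.

σ ≈ 146 MPa (tensile)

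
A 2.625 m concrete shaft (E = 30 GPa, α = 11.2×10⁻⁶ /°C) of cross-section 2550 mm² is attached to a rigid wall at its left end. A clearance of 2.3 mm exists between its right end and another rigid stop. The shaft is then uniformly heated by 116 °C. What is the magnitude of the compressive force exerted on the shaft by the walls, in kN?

P ≈ 32.4 kN

Free thermal elongation = αΔT L = 11.2×10⁻⁶ × 116 × 2625 = 3.41 mm.
The gap closes (δ_free > 2.3 mm) and the wall then resists a further 3.41 − 2.3 = 1.11 mm of expansion.
That suppressed elongation corresponds to σ = E·Δ/L = 30×10³ × 1.11/2625 = 12.69 MPa.
Force on the wall = σA = 12.69 × 2550 mm² = 32.36 kN.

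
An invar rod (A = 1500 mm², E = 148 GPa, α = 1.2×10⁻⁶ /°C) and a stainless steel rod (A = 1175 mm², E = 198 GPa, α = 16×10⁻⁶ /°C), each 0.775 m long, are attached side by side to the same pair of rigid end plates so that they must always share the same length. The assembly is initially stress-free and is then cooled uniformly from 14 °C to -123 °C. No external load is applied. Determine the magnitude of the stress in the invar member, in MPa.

σ ≈ 154 MPa (compressive)

Both members must finish at the same length. With the larger α, the stainless steel tends to over-contract; the plates restrain it, putting the stainless steel in tension and the invar in compression. With no external load the two internal forces are equal and opposite, magnitude P.
Equating the net (thermal + elastic) strains gives |α₁ − α₂|·ΔT = P·[1/(A₁E₁) + 1/(A₂E₂)].
|α₁ − α₂|·ΔT = 14.8×10⁻⁶ × 137 = 0.002028.
1/(A₁E₁) + 1/(A₂E₂) = 1/(1500×148×10³) + 1/(1175×198×10³) = 8.803×10⁻⁹ N⁻¹.
So P = 0.002028 / 8.803×10⁻⁹ = 230.3 kN.
σ_{invar} = P/A₁ = 230300/1500 = 153.6 MPa, compressive.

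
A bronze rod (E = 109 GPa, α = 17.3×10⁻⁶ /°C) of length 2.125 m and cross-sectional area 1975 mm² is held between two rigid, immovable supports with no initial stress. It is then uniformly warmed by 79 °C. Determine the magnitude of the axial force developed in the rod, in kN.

P ≈ 294 kN (compressive)

The ends cannot move, so σ = EαΔT = 109×10³ × 17.3×10⁻⁶ × 79 = 149 MPa.
P = AEαΔT = 1975 × 109×10³ × 17.3×10⁻⁶ × 79 = 294.2 kN (compressive).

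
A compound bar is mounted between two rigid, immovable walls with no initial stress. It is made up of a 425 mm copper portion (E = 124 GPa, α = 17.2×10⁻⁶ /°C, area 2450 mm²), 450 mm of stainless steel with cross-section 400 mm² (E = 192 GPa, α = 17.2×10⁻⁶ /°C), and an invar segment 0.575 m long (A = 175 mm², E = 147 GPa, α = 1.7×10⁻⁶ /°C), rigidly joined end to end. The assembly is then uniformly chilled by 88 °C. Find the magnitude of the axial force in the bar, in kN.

Free thermal contraction of the whole bar: Σ αᵢΔT Lᵢ = 17.2×10⁻⁶×88×425 + 17.2×10⁻⁶×88×450 + 1.7×10⁻⁶×88×575 = 1.41 mm.
The walls prevent any net length change, so an axial force P (same in every segment) develops. Compatibility: P · Σ Lᵢ/(AᵢEᵢ) = δ_free.
The series flexibility is Σ Lᵢ/(AᵢEᵢ) = 425/(2450×124×10³) + 450/(400×192×10³) + 575/(175×147×10³) = 2.961×10⁻⁵ mm/N.
So P = 1.41 / 2.961×10⁻⁵ = 47.63 kN, tensile.

P ≈ 47.6 kN (tensile)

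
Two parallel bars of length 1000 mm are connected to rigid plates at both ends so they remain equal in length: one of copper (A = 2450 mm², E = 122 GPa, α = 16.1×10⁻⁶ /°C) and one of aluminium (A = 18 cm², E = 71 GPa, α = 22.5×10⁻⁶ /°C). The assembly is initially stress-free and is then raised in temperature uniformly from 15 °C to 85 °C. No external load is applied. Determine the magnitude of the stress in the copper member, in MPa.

σ ≈ 16.4 MPa (tensile)

Both members must finish at the same length. With the larger α, the aluminium tends to over-expand; the plates restrain it, putting the aluminium in compression and the copper in tension. With no external load the two internal forces are equal and opposite, magnitude P.
Equating the net (thermal + elastic) strains gives |α₁ − α₂|·ΔT = P·[1/(A₁E₁) + 1/(A₂E₂)].
|α₁ − α₂|·ΔT = 6.4×10⁻⁶ × 70 = 0.000448.
1/(A₁E₁) + 1/(A₂E₂) = 1/(2450×122×10³) + 1/(1800×71×10³) = 1.117×10⁻⁸ N⁻¹.
So P = 0.000448 / 1.117×10⁻⁸ = 40.11 kN.
σ_{copper} = P/A₁ = 40110/2450 = 16.37 MPa, tensile.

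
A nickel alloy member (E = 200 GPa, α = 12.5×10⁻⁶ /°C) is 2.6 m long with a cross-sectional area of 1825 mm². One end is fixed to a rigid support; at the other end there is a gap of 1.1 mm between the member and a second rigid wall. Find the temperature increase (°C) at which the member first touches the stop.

ΔT ≈ 33.8 °C

Contact occurs when the free expansion equals the gap: αΔT L = 1.1 mm.
ΔT = 1.1 / (12.5×10⁻⁶ × 2600) = 33.85 °C.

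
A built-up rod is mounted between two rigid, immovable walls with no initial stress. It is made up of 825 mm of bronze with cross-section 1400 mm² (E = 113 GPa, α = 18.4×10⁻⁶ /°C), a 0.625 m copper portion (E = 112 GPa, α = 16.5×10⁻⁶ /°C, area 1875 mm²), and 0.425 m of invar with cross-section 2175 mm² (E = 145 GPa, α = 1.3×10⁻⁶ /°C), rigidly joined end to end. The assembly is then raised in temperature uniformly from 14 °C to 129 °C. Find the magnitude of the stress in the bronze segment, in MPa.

σ ≈ 224 MPa (compressive)

With the walls removed the bar would change length by δ_free = Σ αᵢΔT Lᵢ = 18.4×10⁻⁶×115×825 + 16.5×10⁻⁶×115×625 + 1.3×10⁻⁶×115×425 = 2.995 mm.
The rigid supports impose zero overall length change; the single axial force P common to all segments must satisfy P Σ Lᵢ/(AᵢEᵢ) = δ_free.
Σ Lᵢ/(AᵢEᵢ) = 825/(1400×113×10³) + 625/(1875×112×10³) + 425/(2175×145×10³) = 9.539×10⁻⁶ mm/N.
So P = 2.995 / 9.539×10⁻⁶ = 314 kN, compressive.
σ_{bronze} = P / A = 314000 / 1400 = 224.3 MPa.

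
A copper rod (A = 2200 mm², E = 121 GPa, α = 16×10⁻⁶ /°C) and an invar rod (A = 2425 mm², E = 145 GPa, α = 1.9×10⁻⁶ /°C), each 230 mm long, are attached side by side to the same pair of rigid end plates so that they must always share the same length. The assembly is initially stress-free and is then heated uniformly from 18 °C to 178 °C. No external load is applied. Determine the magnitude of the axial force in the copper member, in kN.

Equilibrium of a rigid end plate with no external load gives equal and opposite internal forces ±P in the two members. Since α_{copper} > α_{invar}, heating drives the copper into compression and the invar into tension.
Compatibility of the two members (thermal + elastic change equal): (α₁ − α₂)ΔT = P·[1/(A₁E₁) + 1/(A₂E₂)].
|α₁ − α₂|·ΔT = 14.1×10⁻⁶ × 160 = 0.002256.
1/(A₁E₁) + 1/(A₂E₂) = 1/(2200×121×10³) + 1/(2425×145×10³) = 6.601×10⁻⁹ N⁻¹.
P = 0.002256 / 6.601×10⁻⁹ = 341800 N = 341.8 kN.

P ≈ 342 kN (compressive in the copper)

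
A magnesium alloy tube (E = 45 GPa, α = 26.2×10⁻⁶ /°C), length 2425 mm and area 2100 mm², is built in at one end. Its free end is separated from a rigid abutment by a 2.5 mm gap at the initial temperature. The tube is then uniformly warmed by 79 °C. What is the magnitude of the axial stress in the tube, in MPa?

If the wall were absent the tube would grow by αΔT L = 26.2×10⁻⁶ × 79 × 2425 = 5.019 mm.
This exceeds the 2.5 mm gap, so the wall pushes back. The portion of expansion that must be recovered elastically is δ_free − gap = 5.019 − 2.5 = 2.519 mm.
Compatibility: PL/(AE) = 2.519 mm, so σ = P/A = E × (2.519/2425) = 46.75 MPa.

σ ≈ 46.7 MPa (compressive)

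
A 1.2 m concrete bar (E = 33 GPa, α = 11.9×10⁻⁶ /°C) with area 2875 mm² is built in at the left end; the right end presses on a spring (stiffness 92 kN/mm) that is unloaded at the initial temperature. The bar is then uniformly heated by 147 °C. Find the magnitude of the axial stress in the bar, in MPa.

The unrestrained thermal change is αΔT L = 11.9×10⁻⁶ × 147 × 1200 = 2.099 mm.
With a force P in the spring, the elastic change of the bar is PL/(AE) and that of the spring is P/k; compatibility requires their sum to equal δ_free.
P [ L/(AE) + 1/k ] = δ_free → P [ 1200/(2875×33×10³) + 1/(92×10³) ] = 2.099.
P = 2.099 / 2.352×10⁻⁵ = 89260 N.
σ = P/A = 89260/2875 = 31.05 MPa.

σ ≈ 31 MPa (compressive)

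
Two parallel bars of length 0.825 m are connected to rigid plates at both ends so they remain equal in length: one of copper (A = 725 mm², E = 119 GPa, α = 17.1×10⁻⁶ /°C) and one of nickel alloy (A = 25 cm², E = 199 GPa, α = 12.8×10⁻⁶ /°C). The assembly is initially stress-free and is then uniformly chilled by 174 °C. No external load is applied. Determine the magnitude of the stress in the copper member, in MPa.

σ ≈ 75.9 MPa (tensile)

Equilibrium of a rigid end plate with no external load gives equal and opposite internal forces ±P in the two members. Since α_{copper} > α_{nickel alloy}, cooling drives the copper into tension and the nickel alloy into compression.
Compatibility of the two members (thermal + elastic change equal): (α₁ − α₂)ΔT = P·[1/(A₁E₁) + 1/(A₂E₂)].
|α₁ − α₂|·ΔT = 4.3×10⁻⁶ × 174 = 0.0007482.
1/(A₁E₁) + 1/(A₂E₂) = 1/(725×119×10³) + 1/(2500×199×10³) = 1.36×10⁻⁸ N⁻¹.
P = 0.0007482 / 1.36×10⁻⁸ = 55010 N = 55.01 kN.
σ_{copper} = P/A₁ = 55010/725 = 75.88 MPa, tensile.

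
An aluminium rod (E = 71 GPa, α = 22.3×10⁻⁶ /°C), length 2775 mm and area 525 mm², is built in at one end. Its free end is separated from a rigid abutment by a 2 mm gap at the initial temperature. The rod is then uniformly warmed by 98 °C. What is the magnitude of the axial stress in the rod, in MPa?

σ ≈ 104 MPa (compressive)

If the wall were absent the rod would grow by αΔT L = 22.3×10⁻⁶ × 98 × 2775 = 6.064 mm.
After closing the 2 mm clearance, 6.064 − 2 = 4.064 mm of expansion remains to be suppressed by the wall.
Compatibility: PL/(AE) = 4.064 mm, so σ = P/A = E × (4.064/2775) = 104 MPa.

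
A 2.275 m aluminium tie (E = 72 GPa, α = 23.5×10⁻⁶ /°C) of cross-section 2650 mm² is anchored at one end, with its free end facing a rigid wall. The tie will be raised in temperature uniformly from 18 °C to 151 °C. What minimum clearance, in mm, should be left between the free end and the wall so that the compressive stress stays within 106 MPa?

Free expansion if unrestrained: δ_free = αΔT L = 23.5×10⁻⁶ × 133 × 2275 = 7.111 mm.
A stress of 106 MPa corresponds to the wall pushing the tie back by σL/E = 106×2275/(72×10³) = 3.349 mm.
The gap must absorb the remainder: g_min = 7.111 − 3.349 = 3.761 mm.

g ≈ 3.76 mm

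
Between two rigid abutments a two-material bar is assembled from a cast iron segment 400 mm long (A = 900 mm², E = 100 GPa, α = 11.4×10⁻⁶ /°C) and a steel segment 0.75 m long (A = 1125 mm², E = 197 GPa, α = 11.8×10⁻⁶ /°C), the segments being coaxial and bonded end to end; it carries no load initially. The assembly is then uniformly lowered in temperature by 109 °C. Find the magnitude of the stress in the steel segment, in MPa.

σ ≈ 166 MPa (tensile)

If the supports were absent, the total length change would be Σ αᵢΔT Lᵢ = 11.4×10⁻⁶×109×400 + 11.8×10⁻⁶×109×750 = 1.462 mm.
Since the ends are fixed, an axial force P builds up, equal in every segment, with P · Σ Lᵢ/(AᵢEᵢ) = δ_free.
Σ Lᵢ/(AᵢEᵢ) = 400/(900×100×10³) + 750/(1125×197×10³) = 7.829×10⁻⁶ mm/N.
Hence P = δ_free / Σ(L/AE) = 1.462/7.829×10⁻⁶ = 186.7 kN (tensile).
σ_{steel} = P / A = 186700 / 1125 = 166 MPa.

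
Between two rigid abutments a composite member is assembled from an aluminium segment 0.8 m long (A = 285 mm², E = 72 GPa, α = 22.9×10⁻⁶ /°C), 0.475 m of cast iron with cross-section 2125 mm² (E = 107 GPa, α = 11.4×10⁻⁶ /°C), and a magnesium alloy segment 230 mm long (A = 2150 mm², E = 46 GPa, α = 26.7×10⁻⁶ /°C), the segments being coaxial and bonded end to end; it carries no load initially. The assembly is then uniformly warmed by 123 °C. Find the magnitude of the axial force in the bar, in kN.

With the walls removed the bar would change length by δ_free = Σ αᵢΔT Lᵢ = 22.9×10⁻⁶×123×800 + 11.4×10⁻⁶×123×475 + 26.7×10⁻⁶×123×230 = 3.675 mm.
Since the ends are fixed, an axial force P builds up, equal in every segment, with P · Σ Lᵢ/(AᵢEᵢ) = δ_free.
Σ Lᵢ/(AᵢEᵢ) = 800/(285×72×10³) + 475/(2125×107×10³) + 230/(2150×46×10³) = 4.34×10⁻⁵ mm/N.
Hence P = δ_free / Σ(L/AE) = 3.675/4.34×10⁻⁵ = 84.67 kN (compressive).

P ≈ 84.7 kN (compressive)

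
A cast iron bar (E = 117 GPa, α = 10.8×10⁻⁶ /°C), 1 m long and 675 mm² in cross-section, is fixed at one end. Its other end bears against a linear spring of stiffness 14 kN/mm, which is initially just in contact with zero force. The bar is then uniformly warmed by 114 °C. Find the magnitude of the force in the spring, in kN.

P ≈ 14.6 kN

The unrestrained thermal change is αΔT L = 10.8×10⁻⁶ × 114 × 1000 = 1.231 mm.
Let P be the compressive force at the spring. The bar shortens elastically by PL/(AE) and the spring compresses by P/k; together these equal δ_free.
P [ L/(AE) + 1/k ] = δ_free → P [ 1000/(675×117×10³) + 1/(14×10³) ] = 1.231.
P = 1.231 / 8.409×10⁻⁵ = 14640 N.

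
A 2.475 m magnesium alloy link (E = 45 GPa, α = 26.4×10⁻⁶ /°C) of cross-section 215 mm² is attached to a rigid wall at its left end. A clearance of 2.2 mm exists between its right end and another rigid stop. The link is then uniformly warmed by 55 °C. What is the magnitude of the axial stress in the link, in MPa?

σ ≈ 25.3 MPa (compressive)

Unrestrained expansion: δ_free = αΔT L = 26.4×10⁻⁶ × 55 × 2475 = 3.594 mm.
After closing the 2.2 mm clearance, 3.594 − 2.2 = 1.394 mm of expansion remains to be suppressed by the wall.
So σ = E(δ_free − g)/L = 45×10³ × 1.394/2475 = 25.34 MPa.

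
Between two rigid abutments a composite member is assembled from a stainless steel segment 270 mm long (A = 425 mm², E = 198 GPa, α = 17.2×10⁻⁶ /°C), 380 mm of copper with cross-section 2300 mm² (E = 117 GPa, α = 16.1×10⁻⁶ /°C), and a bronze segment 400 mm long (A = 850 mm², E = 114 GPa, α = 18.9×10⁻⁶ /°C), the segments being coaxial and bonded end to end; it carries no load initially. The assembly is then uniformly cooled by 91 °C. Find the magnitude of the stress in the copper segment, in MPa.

Free thermal contraction of the whole bar: Σ αᵢΔT Lᵢ = 17.2×10⁻⁶×91×270 + 16.1×10⁻⁶×91×380 + 18.9×10⁻⁶×91×400 = 1.667 mm.
Since the ends are fixed, an axial force P builds up, equal in every segment, with P · Σ Lᵢ/(AᵢEᵢ) = δ_free.
The series flexibility is Σ Lᵢ/(AᵢEᵢ) = 270/(425×198×10³) + 380/(2300×117×10³) + 400/(850×114×10³) = 8.749×10⁻⁶ mm/N.
Hence P = δ_free / Σ(L/AE) = 1.667/8.749×10⁻⁶ = 190.6 kN (tensile).
σ_{copper} = P / A = 190600 / 2300 = 82.86 MPa.

σ ≈ 82.9 MPa (tensile)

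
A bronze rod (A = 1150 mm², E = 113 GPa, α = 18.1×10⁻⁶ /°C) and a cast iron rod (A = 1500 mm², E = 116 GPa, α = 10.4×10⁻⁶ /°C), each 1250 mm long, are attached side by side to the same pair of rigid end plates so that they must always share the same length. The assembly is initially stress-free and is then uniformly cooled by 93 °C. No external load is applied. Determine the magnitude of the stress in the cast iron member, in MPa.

σ ≈ 35.5 MPa (compressive)

Both members must finish at the same length. With the larger α, the bronze tends to over-contract; the plates restrain it, putting the bronze in tension and the cast iron in compression. With no external load the two internal forces are equal and opposite, magnitude P.
Compatibility of the two members (thermal + elastic change equal): (α₁ − α₂)ΔT = P·[1/(A₁E₁) + 1/(A₂E₂)].
|α₁ − α₂|·ΔT = 7.7×10⁻⁶ × 93 = 0.0007161.
1/(A₁E₁) + 1/(A₂E₂) = 1/(1150×113×10³) + 1/(1500×116×10³) = 1.344×10⁻⁸ N⁻¹.
P = 0.0007161 / 1.344×10⁻⁸ = 53270 N = 53.27 kN.
σ_{cast iron} = P/A₂ = 53270/1500 = 35.51 MPa, compressive.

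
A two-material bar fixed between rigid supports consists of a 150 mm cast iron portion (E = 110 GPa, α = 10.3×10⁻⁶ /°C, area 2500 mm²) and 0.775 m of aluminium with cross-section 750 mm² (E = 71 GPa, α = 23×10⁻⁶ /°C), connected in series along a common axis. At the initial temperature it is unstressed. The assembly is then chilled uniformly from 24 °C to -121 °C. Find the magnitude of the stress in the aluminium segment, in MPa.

If the supports were absent, the total length change would be Σ αᵢΔT Lᵢ = 10.3×10⁻⁶×145×150 + 23×10⁻⁶×145×775 = 2.809 mm.
Since the ends are fixed, an axial force P builds up, equal in every segment, with P · Σ Lᵢ/(AᵢEᵢ) = δ_free.
The series flexibility is Σ Lᵢ/(AᵢEᵢ) = 150/(2500×110×10³) + 775/(750×71×10³) = 1.51×10⁻⁵ mm/N.
So P = 2.809 / 1.51×10⁻⁵ = 186 kN, tensile.
σ_{aluminium} = P / A = 186000 / 750 = 248 MPa.

σ ≈ 248 MPa (tensile)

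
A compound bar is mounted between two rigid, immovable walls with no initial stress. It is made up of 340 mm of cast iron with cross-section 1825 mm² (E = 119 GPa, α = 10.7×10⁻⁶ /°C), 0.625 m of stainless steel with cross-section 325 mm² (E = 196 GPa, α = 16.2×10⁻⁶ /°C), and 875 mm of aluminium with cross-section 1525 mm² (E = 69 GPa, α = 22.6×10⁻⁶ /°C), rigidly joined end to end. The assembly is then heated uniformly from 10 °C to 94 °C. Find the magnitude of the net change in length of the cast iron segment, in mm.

|ΔL| ≈ 0.0816 mm

Free thermal expansion of the whole bar: Σ αᵢΔT Lᵢ = 10.7×10⁻⁶×84×340 + 16.2×10⁻⁶×84×625 + 22.6×10⁻⁶×84×875 = 2.817 mm.
Since the ends are fixed, an axial force P builds up, equal in every segment, with P · Σ Lᵢ/(AᵢEᵢ) = δ_free.
The series flexibility is Σ Lᵢ/(AᵢEᵢ) = 340/(1825×119×10³) + 625/(325×196×10³) + 875/(1525×69×10³) = 1.969×10⁻⁵ mm/N.
P = 2.817 / 1.969×10⁻⁵ = 143100 N = 143.1 kN, compressive.
For the cast iron segment, free thermal change = 10.7×10⁻⁶×84×340 = 0.3056 mm and elastic change from P = 143100×340/(1825×119×10³) = 0.224 mm; these oppose, so the net change is 0.0816 mm (segment lengthens).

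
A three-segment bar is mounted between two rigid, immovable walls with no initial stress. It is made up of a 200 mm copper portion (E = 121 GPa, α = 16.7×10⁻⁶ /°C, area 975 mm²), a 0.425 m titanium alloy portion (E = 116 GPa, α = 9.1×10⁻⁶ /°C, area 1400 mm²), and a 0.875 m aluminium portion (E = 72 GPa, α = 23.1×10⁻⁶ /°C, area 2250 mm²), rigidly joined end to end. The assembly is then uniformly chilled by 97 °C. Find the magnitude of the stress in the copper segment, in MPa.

If the supports were absent, the total length change would be Σ αᵢΔT Lᵢ = 16.7×10⁻⁶×97×200 + 9.1×10⁻⁶×97×425 + 23.1×10⁻⁶×97×875 = 2.66 mm.
The rigid supports impose zero overall length change; the single axial force P common to all segments must satisfy P Σ Lᵢ/(AᵢEᵢ) = δ_free.
The series flexibility is Σ Lᵢ/(AᵢEᵢ) = 200/(975×121×10³) + 425/(1400×116×10³) + 875/(2250×72×10³) = 9.714×10⁻⁶ mm/N.
So P = 2.66 / 9.714×10⁻⁶ = 273.8 kN, tensile.
σ_{copper} = P / A = 273800 / 975 = 280.8 MPa.

σ ≈ 281 MPa (tensile)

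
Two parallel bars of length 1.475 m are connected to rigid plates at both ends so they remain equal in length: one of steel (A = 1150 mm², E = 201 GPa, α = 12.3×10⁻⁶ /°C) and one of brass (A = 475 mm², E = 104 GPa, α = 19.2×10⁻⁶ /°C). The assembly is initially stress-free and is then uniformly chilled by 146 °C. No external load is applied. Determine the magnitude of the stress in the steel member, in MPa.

σ ≈ 35.7 MPa (compressive)

Both members must finish at the same length. With the larger α, the brass tends to over-contract; the plates restrain it, putting the brass in tension and the steel in compression. With no external load the two internal forces are equal and opposite, magnitude P.
Equating the net (thermal + elastic) strains gives |α₁ − α₂|·ΔT = P·[1/(A₁E₁) + 1/(A₂E₂)].
|α₁ − α₂|·ΔT = 6.9×10⁻⁶ × 146 = 0.001007.
1/(A₁E₁) + 1/(A₂E₂) = 1/(1150×201×10³) + 1/(475×104×10³) = 2.457×10⁻⁸ N⁻¹.
So P = 0.001007 / 2.457×10⁻⁸ = 41 kN.
σ_{steel} = P/A₁ = 41000/1150 = 35.65 MPa, compressive.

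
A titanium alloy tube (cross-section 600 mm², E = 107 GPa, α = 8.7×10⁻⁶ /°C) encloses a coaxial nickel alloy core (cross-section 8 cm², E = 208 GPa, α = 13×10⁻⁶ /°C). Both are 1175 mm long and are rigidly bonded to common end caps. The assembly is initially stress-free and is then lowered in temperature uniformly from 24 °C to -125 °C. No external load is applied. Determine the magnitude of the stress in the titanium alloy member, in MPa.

The nickel alloy has the larger α, so on cooling it would change length more than the titanium alloy if both were free. The rigid plates force a common final length, so the nickel alloy is put into tension and the titanium alloy into compression, with equal and opposite forces P (no external load).
Equating the net (thermal + elastic) strains gives |α₁ − α₂|·ΔT = P·[1/(A₁E₁) + 1/(A₂E₂)].
|α₁ − α₂|·ΔT = 4.3×10⁻⁶ × 149 = 0.0006407.
1/(A₁E₁) + 1/(A₂E₂) = 1/(600×107×10³) + 1/(800×208×10³) = 2.159×10⁻⁸ N⁻¹.
So P = 0.0006407 / 2.159×10⁻⁸ = 29.68 kN.
σ_{titanium alloy} = P/A₁ = 29680/600 = 49.47 MPa, compressive.

σ ≈ 49.5 MPa (compressive)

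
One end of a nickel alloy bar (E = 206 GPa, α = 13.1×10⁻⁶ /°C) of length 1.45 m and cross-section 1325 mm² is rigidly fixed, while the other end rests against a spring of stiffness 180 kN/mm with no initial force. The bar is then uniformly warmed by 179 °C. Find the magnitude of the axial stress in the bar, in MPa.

If the spring were absent the bar would lengthen by αΔT L = 13.1×10⁻⁶ × 179 × 1450 = 3.4 mm.
Let P be the compressive force at the spring. The bar shortens elastically by PL/(AE) and the spring compresses by P/k; together these equal δ_free.
P [ L/(AE) + 1/k ] = δ_free → P [ 1450/(1325×206×10³) + 1/(180×10³) ] = 3.4.
P = 3.4 / 1.087×10⁻⁵ = 312900 N.
σ = P/A = 312900/1325 = 236.1 MPa.

σ ≈ 236 MPa (compressive)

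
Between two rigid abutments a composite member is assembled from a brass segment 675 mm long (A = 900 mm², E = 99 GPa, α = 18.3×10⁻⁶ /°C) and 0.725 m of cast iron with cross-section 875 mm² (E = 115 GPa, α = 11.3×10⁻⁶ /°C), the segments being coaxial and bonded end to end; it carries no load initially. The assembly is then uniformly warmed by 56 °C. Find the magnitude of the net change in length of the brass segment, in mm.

|ΔL| ≈ 0.102 mm

If the supports were absent, the total length change would be Σ αᵢΔT Lᵢ = 18.3×10⁻⁶×56×675 + 11.3×10⁻⁶×56×725 = 1.151 mm.
Since the ends are fixed, an axial force P builds up, equal in every segment, with P · Σ Lᵢ/(AᵢEᵢ) = δ_free.
The series flexibility is Σ Lᵢ/(AᵢEᵢ) = 675/(900×99×10³) + 725/(875×115×10³) = 1.478×10⁻⁵ mm/N.
Hence P = δ_free / Σ(L/AE) = 1.151/1.478×10⁻⁵ = 77.84 kN (compressive).
For the brass segment, free thermal change = 18.3×10⁻⁶×56×675 = 0.6917 mm and elastic change from P = 77840×675/(900×99×10³) = 0.5897 mm; these oppose, so the net change is 0.102 mm (segment lengthens).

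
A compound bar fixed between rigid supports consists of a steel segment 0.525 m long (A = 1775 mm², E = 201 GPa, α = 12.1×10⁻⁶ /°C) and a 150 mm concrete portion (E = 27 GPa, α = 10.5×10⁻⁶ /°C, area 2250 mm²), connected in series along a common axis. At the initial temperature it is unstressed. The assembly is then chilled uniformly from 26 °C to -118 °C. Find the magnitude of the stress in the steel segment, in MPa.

σ ≈ 163 MPa (tensile)

If the supports were absent, the total length change would be Σ αᵢΔT Lᵢ = 12.1×10⁻⁶×144×525 + 10.5×10⁻⁶×144×150 = 1.142 mm.
The rigid supports impose zero overall length change; the single axial force P common to all segments must satisfy P Σ Lᵢ/(AᵢEᵢ) = δ_free.
Σ Lᵢ/(AᵢEᵢ) = 525/(1775×201×10³) + 150/(2250×27×10³) = 3.941×10⁻⁶ mm/N.
Hence P = δ_free / Σ(L/AE) = 1.142/3.941×10⁻⁶ = 289.7 kN (tensile).
σ_{steel} = P / A = 289700 / 1775 = 163.2 MPa.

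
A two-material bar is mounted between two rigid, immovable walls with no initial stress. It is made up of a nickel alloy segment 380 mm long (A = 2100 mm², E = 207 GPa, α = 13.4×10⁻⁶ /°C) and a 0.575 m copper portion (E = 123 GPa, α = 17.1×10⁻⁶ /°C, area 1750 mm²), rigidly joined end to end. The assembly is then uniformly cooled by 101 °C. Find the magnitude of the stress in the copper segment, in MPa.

σ ≈ 243 MPa (tensile)

If the supports were absent, the total length change would be Σ αᵢΔT Lᵢ = 13.4×10⁻⁶×101×380 + 17.1×10⁻⁶×101×575 = 1.507 mm.
The rigid supports impose zero overall length change; the single axial force P common to all segments must satisfy P Σ Lᵢ/(AᵢEᵢ) = δ_free.
The series flexibility is Σ Lᵢ/(AᵢEᵢ) = 380/(2100×207×10³) + 575/(1750×123×10³) = 3.545×10⁻⁶ mm/N.
So P = 1.507 / 3.545×10⁻⁶ = 425.2 kN, tensile.
σ_{copper} = P / A = 425200 / 1750 = 242.9 MPa.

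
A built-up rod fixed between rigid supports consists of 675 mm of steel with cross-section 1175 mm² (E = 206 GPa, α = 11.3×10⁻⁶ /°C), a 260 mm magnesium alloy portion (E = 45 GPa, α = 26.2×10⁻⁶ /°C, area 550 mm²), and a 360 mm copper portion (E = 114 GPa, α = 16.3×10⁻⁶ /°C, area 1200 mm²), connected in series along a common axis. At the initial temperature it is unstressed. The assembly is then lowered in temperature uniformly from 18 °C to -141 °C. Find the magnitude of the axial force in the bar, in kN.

P ≈ 203 kN (tensile)

If the supports were absent, the total length change would be Σ αᵢΔT Lᵢ = 11.3×10⁻⁶×159×675 + 26.2×10⁻⁶×159×260 + 16.3×10⁻⁶×159×360 = 3.229 mm.
Since the ends are fixed, an axial force P builds up, equal in every segment, with P · Σ Lᵢ/(AᵢEᵢ) = δ_free.
The series flexibility is Σ Lᵢ/(AᵢEᵢ) = 675/(1175×206×10³) + 260/(550×45×10³) + 360/(1200×114×10³) = 1.593×10⁻⁵ mm/N.
Hence P = δ_free / Σ(L/AE) = 3.229/1.593×10⁻⁵ = 202.8 kN (tensile).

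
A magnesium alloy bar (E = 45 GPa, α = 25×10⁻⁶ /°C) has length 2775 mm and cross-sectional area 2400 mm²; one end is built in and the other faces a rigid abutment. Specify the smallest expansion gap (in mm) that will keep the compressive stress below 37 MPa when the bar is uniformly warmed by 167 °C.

With no wall the bar would lengthen by αΔT L = 25×10⁻⁶ × 167 × 2775 = 11.59 mm.
At the allowable stress the elastic shortening the wall may impose is σL/E = 37 × 2775 / (45×10³) = 2.282 mm.
So the gap has to take up the difference, g_min = δ_free − σL/E = 11.59 − 2.282 = 9.304 mm.

g ≈ 9.3 mm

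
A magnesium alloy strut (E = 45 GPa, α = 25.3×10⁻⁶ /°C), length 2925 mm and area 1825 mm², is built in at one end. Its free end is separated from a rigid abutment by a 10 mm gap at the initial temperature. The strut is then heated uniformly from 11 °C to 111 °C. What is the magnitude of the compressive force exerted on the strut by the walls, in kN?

P ≈ 0 kN

Unrestrained expansion: δ_free = αΔT L = 25.3×10⁻⁶ × 100 × 2925 = 7.4 mm.
Since δ_free = 7.4 mm is less than the 10 mm gap, the strut never touches the wall. No axial force develops.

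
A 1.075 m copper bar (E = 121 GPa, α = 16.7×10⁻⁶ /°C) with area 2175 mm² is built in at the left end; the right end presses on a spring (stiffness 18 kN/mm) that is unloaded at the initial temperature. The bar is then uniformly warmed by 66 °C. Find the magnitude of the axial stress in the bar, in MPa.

σ ≈ 9.13 MPa (compressive)

Free thermal expansion: δ_free = αΔT L = 16.7×10⁻⁶ × 66 × 1075 = 1.185 mm.
With a force P in the spring, the elastic change of the bar is PL/(AE) and that of the spring is P/k; compatibility requires their sum to equal δ_free.
So P = δ_free / [L/(AE) + 1/k] = 1.185 / [ 1075/(2175×121×10³) + 1/(18×10³) ].
P = 1.185 / 5.964×10⁻⁵ = 19870 N.
σ = P/A = 19870/2175 = 9.134 MPa.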